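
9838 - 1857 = 7981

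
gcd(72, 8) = 8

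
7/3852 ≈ 0.00182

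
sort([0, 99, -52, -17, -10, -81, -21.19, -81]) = [-81, -81, -52, -21.19, -17, -10, 0, 99]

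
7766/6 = 1294 + 1/3 ≈ 1294.33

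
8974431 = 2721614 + 6252817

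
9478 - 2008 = 7470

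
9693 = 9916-223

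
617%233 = 151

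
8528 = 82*104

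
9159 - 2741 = 6418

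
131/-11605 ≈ -0.0113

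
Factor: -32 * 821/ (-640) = 2^ (-2) * 5^ (-1) * 821^1 = 821/20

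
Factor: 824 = 2^3*103^1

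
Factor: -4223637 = -1*3^3*11^1*14221^1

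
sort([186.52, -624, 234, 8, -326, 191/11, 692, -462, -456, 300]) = [-624, -462, -456, -326, 8, 191/11, 186.52, 234, 300, 692]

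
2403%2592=2403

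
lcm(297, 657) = 21681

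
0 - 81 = -81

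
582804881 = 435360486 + 147444395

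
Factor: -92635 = -1*5^1*97^1*191^1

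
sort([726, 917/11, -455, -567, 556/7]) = [-567, -455, 556/7, 917/11, 726]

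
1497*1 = 1497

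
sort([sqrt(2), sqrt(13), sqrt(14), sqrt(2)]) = [sqrt(2), sqrt(2), sqrt(13), sqrt(14)]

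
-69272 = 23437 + -92709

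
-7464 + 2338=-5126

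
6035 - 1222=4813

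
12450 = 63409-50959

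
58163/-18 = -3231 - 5/18 ≈ -3231.28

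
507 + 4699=5206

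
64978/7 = 9282 + 4/7 ≈ 9282.57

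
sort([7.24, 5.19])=[5.19, 7.24]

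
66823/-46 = -1452 - 31/46 ≈ -1452.67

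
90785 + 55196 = 145981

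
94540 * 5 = 472700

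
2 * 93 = 186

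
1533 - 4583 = -3050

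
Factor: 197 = 197^1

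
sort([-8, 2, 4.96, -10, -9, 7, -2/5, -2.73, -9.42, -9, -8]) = [-10, -9.42, -9, -9, -8, -8, -2.73, -2/5, 2, 4.96, 7]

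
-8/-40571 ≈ 0.000197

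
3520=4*880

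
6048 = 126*48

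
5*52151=260755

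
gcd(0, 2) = 2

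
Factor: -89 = -1*89^1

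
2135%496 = 151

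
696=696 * 1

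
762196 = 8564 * 89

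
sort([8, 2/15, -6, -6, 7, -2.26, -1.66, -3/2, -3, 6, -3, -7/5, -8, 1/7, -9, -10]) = [-10, -9, -8, -6, -6, -3, -3, -2.26, -1.66, -3/2, -7/5, 2/15, 1/7, 6, 7, 8]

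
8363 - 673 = 7690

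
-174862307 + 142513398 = -32348909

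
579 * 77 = 44583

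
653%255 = 143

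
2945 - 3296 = -351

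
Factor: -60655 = -1 * 5^1 * 7^1 * 1733^1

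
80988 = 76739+4249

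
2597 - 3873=-1276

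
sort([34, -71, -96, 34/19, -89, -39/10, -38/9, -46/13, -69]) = [-96, -89, -71, -69, -38/9, -39/10, -46/13, 34/19, 34]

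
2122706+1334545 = 3457251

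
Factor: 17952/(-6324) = -1*2^3*11^1*31^(-1) = -88/31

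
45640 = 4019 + 41621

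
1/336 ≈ 0.00298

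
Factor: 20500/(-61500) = -1*3^(-1) = -1/3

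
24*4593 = 110232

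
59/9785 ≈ 0.00603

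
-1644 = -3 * 548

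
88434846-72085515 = 16349331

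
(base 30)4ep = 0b111111001101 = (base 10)4045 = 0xfcd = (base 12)2411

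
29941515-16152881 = 13788634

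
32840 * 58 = 1904720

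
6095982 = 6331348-235366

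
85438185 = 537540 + 84900645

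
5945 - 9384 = -3439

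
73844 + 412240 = 486084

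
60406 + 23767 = 84173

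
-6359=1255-7614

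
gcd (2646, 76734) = 2646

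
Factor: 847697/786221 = 337^(-1) * 2333^(-1) * 847697^1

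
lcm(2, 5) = 10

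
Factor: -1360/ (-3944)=2^1*5^1*29^ (-1)=10/29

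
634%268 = 98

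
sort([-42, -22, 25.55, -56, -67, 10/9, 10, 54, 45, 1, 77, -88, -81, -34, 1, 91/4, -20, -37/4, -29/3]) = [-88, -81, -67, -56, -42, -34, -22, -20, -29/3, -37/4, 1, 1, 10/9, 10, 91/4, 25.55, 45, 54, 77]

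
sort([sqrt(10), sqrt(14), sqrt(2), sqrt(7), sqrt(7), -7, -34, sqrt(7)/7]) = [-34, -7, sqrt(7)/7, sqrt(2), sqrt(7), sqrt(7), sqrt(10), sqrt(14)]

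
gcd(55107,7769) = 1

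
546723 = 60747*9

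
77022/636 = 12837/106 ≈ 121.10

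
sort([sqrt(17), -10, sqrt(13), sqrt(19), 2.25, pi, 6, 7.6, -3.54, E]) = [-10, -3.54, 2.25, E, pi, sqrt(13), sqrt(17), sqrt(19), 6, 7.6]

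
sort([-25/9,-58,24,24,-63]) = [-63,-58,-25/9,24,24]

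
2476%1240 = 1236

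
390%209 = 181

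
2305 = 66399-64094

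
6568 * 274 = 1799632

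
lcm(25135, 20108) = 100540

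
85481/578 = 147 + 515/578 ≈ 147.89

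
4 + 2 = 6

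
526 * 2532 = 1331832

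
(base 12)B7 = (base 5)1024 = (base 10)139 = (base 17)83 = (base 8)213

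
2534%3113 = 2534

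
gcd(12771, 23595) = 33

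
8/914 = 4/457 ≈ 0.00875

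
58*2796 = 162168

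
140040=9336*15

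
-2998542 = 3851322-6849864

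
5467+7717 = 13184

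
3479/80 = 43 + 39/80 ≈ 43.49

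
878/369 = 2 + 140/369 ≈ 2.38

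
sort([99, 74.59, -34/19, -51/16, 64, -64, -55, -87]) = [-87, -64, -55, -51/16, -34/19, 64, 74.59, 99]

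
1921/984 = 1+937/984 ≈ 1.95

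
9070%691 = 87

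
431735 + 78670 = 510405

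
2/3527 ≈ 0.000567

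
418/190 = 11/5 = 2.20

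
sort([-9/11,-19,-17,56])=[-19,-17,-9/11,56]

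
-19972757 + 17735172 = -2237585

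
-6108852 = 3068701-9177553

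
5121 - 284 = 4837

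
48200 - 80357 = -32157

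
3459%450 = 309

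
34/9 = 3 + 7/9 ≈ 3.78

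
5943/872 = 6 + 711/872 ≈ 6.82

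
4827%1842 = 1143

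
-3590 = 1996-5586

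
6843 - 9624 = -2781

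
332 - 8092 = -7760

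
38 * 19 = 722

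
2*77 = 154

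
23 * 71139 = 1636197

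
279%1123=279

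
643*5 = 3215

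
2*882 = 1764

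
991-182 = 809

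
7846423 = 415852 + 7430571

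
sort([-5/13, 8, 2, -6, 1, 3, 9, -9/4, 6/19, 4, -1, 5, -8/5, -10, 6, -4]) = [-10, -6, -4, -9/4, -8/5, -1, -5/13, 6/19, 1, 2, 3, 4, 5, 6, 8, 9]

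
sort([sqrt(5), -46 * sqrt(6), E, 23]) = [-46 * sqrt(6), sqrt(5), E, 23]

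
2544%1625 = 919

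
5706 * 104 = 593424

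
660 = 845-185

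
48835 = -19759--68594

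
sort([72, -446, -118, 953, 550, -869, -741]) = [-869, -741, -446, -118, 72, 550, 953]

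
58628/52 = 1127 + 6/13 ≈ 1127.46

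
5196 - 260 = 4936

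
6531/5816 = 1 + 715/5816 ≈ 1.12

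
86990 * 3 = 260970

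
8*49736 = 397888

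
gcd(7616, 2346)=34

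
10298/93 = 110 + 68/93 ≈ 110.73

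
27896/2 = 13948 = 13948.00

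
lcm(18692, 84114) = 168228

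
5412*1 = 5412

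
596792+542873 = 1139665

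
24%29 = 24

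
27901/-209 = -133 - 104/209 ≈ -133.50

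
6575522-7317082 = -741560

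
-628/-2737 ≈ 0.229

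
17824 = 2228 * 8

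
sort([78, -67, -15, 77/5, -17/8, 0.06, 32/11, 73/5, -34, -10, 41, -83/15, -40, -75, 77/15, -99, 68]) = [-99, -75, -67, -40, -34, -15, -10, -83/15, -17/8, 0.06, 32/11, 77/15, 73/5, 77/5, 41, 68, 78]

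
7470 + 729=8199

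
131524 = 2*65762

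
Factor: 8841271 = 263^1*33617^1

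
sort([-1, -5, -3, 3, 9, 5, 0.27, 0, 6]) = [-5, -3, -1, 0, 0.27, 3, 5, 6, 9]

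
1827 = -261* (-7)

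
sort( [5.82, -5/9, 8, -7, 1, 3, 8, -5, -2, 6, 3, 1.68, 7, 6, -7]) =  [-7, -7, -5, -2, -5/9, 1, 1.68, 3, 3, 5.82, 6, 6, 7, 8, 8]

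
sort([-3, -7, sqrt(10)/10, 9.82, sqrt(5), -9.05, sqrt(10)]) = [-9.05, -7, -3, sqrt(10)/10, sqrt(5), sqrt(10), 9.82]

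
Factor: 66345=3^1 * 5^1 * 4423^1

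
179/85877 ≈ 0.00208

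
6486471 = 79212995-72726524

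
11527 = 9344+2183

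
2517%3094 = 2517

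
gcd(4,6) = 2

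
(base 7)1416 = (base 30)ic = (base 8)1050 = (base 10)552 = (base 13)336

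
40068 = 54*742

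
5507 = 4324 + 1183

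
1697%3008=1697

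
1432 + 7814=9246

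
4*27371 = 109484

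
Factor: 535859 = 535859^1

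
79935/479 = 166 + 421/479 ≈ 166.88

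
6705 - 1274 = 5431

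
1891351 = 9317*203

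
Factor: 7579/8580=2^(-2)*3^(-1)*5^(-1)*53^1=53/60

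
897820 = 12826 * 70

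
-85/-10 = 17/2 = 8.50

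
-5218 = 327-5545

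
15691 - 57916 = -42225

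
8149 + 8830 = 16979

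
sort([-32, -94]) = [-94, -32]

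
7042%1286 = 612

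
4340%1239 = 623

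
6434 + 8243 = 14677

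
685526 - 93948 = 591578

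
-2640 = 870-3510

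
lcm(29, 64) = 1856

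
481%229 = 23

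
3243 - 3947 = -704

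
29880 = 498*60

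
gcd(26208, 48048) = 4368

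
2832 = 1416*2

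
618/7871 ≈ 0.0785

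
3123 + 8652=11775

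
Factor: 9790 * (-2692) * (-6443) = 2^3 * 5^1 * 11^1 * 17^1 * 89^1 * 379^1 * 673^1 = 169803203240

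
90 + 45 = 135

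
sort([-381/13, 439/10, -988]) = [-988, -381/13, 439/10]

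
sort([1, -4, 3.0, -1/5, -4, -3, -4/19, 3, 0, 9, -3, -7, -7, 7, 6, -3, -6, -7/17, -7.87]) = [-7.87, -7, -7, -6, -4, -4, -3, -3, -3, -7/17, -4/19, -1/5, 0, 1, 3.0, 3, 6, 7, 9]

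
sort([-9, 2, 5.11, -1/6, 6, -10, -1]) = [-10, -9, -1, -1/6, 2, 5.11, 6]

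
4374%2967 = 1407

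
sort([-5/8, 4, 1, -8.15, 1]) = [-8.15, -5/8, 1, 1, 4]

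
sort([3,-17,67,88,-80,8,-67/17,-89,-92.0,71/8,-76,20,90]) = [-92.0,-89,-80,-76,-17,-67/17,3,8,71/8,20,67,88,90]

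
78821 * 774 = 61007454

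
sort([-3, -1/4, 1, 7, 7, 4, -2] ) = [-3, -2, -1/4, 1, 4, 7, 7] 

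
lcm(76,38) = 76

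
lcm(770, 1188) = 41580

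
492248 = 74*6652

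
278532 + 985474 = 1264006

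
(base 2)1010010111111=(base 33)4sv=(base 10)5311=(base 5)132221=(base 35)4bq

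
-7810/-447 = 17 + 211/447≈17.47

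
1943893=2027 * 959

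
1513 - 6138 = -4625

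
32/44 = 8/11 ≈ 0.727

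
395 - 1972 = -1577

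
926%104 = 94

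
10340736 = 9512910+827826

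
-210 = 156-366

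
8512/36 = 2128/9 ≈ 236.44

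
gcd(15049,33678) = 1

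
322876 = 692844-369968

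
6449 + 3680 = 10129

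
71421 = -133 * (-537)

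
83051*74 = 6145774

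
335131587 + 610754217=945885804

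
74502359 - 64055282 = 10447077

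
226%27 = 10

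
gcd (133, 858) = 1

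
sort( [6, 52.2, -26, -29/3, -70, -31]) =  [-70, -31, -26, -29/3, 6, 52.2]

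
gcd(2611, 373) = 373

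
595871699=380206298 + 215665401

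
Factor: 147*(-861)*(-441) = 3^4*7^5*41^1 = 55816047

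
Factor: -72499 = -1*7^1*10357^1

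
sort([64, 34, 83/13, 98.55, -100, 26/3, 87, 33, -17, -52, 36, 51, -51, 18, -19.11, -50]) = [-100, -52, -51, -50, -19.11, -17, 83/13, 26/3, 18, 33, 34, 36, 51, 64, 87, 98.55]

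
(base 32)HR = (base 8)1073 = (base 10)571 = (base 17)1GA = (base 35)GB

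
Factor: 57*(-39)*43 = -1*3^2*13^1*19^1*43^1 = -95589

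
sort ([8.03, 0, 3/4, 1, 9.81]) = [0, 3/4, 1, 8.03, 9.81]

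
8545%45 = 40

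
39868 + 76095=115963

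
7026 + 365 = 7391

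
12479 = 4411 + 8068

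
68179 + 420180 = 488359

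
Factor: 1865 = 5^1 * 373^1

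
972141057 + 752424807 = 1724565864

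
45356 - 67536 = -22180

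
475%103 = 63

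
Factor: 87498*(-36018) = -1*2^2*3^5*23^1*29^1*4861^1 = -3151502964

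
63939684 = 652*98067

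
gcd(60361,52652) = 1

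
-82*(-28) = 2296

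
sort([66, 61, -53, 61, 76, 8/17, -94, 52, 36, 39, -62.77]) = [-94, -62.77, -53, 8/17, 36, 39, 52, 61, 61, 66, 76]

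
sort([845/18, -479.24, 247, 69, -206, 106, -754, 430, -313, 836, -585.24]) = [-754, -585.24, -479.24, -313, -206, 845/18, 69, 106, 247, 430, 836]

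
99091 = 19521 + 79570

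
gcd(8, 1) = 1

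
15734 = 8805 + 6929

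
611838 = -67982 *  (-9)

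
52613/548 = 96 + 5/548 ≈ 96.01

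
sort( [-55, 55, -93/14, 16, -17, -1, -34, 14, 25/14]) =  [-55, -34, -17, -93/14, -1, 25/14, 14, 16, 55]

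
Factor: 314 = 2^1 * 157^1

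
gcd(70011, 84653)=1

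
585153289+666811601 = 1251964890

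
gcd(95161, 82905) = 1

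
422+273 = 695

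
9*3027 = 27243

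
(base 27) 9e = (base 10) 257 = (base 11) 214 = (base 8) 401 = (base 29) 8p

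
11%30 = 11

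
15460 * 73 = 1128580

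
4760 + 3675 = 8435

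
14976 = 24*624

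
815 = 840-25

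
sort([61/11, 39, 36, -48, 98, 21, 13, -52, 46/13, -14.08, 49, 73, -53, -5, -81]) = [-81, -53, -52, -48, -14.08, -5, 46/13, 61/11, 13, 21, 36, 39, 49, 73, 98]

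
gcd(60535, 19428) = 1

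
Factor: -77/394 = -1 * 2^(-1) * 7^1 * 11^1 * 197^(-1)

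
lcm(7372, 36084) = 685596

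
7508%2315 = 563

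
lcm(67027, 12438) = 1206486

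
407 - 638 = -231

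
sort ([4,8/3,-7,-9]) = [-9,-7,8/3,4]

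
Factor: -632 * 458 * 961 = -1 * 2^4 * 31^2 * 79^1 * 229^1 = -278167216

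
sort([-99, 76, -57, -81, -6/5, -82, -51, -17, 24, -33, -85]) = [-99, -85, -82, -81, -57, -51, -33, -17, -6/5, 24, 76]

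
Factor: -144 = -1 * 2^4 * 3^2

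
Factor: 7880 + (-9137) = -1 * 3^1 * 419^1 = -1257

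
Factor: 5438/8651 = 2^1 * 41^(-1) * 211^(-1) * 2719^1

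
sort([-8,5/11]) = [-8,5/11]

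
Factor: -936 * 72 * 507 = -1 * 2^6 * 3^5 * 13^3 = -34167744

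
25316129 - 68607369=-43291240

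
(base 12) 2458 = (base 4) 1000010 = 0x1004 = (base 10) 4100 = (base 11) 3098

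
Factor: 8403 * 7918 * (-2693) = -1 * 2^1 * 3^1 * 37^1 * 107^1 * 2693^1 * 2801^1 = -179178631122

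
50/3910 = 5/391≈0.0128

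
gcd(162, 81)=81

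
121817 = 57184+64633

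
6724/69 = 97 + 31/69 ≈ 97.45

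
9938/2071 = 4+1654/2071 ≈ 4.80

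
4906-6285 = -1379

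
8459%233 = 71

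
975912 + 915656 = 1891568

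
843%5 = 3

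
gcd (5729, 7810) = 1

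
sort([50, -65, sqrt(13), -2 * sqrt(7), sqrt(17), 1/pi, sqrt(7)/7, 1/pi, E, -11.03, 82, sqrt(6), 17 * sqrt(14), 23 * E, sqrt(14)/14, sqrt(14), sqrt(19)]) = [-65, -11.03, -2 * sqrt(7), sqrt(14)/14, 1/pi, 1/pi, sqrt(7)/7, sqrt(6), E, sqrt(13), sqrt(14), sqrt(17), sqrt(19), 50, 23 * E, 17 * sqrt(14), 82]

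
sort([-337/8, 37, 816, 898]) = [-337/8, 37, 816, 898]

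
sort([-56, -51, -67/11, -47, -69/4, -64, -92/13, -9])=[-64, -56, -51, -47, -69/4, -9, -92/13, -67/11]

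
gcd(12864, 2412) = 804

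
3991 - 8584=-4593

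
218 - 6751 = -6533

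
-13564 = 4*(-3391) 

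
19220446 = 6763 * 2842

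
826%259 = 49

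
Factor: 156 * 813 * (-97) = -1 * 2^2 * 3^2 * 13^1 * 97^1 * 271^1 = -12302316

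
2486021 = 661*3761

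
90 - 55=35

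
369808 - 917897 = -548089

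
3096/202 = 1548/101 ≈ 15.33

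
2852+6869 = 9721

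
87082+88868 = 175950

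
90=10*9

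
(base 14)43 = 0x3b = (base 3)2012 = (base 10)59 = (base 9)65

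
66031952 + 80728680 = 146760632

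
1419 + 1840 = 3259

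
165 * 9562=1577730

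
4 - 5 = -1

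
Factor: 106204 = 2^2 * 7^1 * 3793^1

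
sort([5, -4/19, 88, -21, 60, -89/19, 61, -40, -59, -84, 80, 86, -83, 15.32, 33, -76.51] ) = [-84, -83, -76.51, -59, -40, -21, -89/19, -4/19, 5, 15.32, 33, 60, 61, 80, 86, 88] 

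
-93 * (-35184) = 3272112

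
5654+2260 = 7914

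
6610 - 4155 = 2455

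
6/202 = 3/101 ≈ 0.0297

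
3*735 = 2205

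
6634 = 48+6586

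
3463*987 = 3417981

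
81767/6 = 13627 + 5/6 ≈ 13627.83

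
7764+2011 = 9775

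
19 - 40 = -21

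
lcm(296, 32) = 1184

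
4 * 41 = 164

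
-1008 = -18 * 56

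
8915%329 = 32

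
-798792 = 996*(-802)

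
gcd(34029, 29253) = 597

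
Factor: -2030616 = -1 * 2^3 * 3^3 * 7^1 * 17^1 * 79^1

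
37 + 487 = 524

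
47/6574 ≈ 0.00715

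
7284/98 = 74 + 16/49 ≈ 74.33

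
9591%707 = 400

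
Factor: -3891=-1*3^1*1297^1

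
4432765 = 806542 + 3626223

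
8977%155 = 142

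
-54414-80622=-135036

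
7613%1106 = 977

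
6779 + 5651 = 12430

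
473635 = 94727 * 5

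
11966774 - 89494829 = -77528055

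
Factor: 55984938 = 2^1*3^1*953^1*9791^1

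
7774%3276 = 1222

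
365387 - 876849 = -511462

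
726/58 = 363/29 ≈ 12.52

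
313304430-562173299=-248868869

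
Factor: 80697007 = 80697007^1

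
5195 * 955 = 4961225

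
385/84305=77/16861 ≈ 0.00457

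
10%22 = 10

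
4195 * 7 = 29365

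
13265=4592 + 8673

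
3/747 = 1/249 ≈ 0.00402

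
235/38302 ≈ 0.00614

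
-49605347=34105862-83711209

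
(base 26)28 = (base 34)1q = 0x3c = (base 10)60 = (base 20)30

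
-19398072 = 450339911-469737983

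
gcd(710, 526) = 2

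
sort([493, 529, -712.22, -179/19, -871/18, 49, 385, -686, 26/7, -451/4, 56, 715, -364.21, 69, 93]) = [-712.22, -686, -364.21, -451/4, -871/18, -179/19, 26/7, 49, 56, 69, 93, 385, 493, 529, 715]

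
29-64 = -35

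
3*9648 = 28944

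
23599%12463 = 11136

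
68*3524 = 239632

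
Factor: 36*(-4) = -1*2^4*3^2 = -144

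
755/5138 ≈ 0.147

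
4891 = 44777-39886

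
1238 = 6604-5366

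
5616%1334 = 280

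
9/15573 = 3/5191 ≈ 0.000578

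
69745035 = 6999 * 9965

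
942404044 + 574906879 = 1517310923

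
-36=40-76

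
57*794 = 45258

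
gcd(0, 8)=8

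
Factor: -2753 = -1 * 2753^1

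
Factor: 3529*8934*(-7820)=-1*2^3*3^1*5^1*17^1*23^1*1489^1*3529^1=-246549632520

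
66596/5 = 13319 + 1/5 = 13319.20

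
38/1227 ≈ 0.0310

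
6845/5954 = 1 + 891/5954 ≈ 1.15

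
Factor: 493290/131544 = 2^(-2)*3^1*5^1 = 15/4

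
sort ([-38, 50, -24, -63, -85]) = [-85, -63, -38, -24, 50]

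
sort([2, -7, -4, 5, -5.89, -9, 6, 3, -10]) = [-10, -9, -7, -5.89, -4, 2, 3, 5, 6]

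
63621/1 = 63621 = 63621.00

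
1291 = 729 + 562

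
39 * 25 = 975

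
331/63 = 5 + 16/63 ≈ 5.25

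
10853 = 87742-76889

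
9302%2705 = 1187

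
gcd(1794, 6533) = 1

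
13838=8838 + 5000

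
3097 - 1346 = 1751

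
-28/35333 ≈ -0.000792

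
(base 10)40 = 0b101000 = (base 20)20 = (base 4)220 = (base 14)2c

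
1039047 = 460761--578286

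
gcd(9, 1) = 1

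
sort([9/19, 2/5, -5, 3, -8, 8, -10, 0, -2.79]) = [-10, -8, -5, -2.79, 0, 2/5, 9/19, 3, 8]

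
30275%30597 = 30275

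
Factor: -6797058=-1*2^1*3^1*907^1*1249^1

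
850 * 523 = 444550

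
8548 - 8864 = -316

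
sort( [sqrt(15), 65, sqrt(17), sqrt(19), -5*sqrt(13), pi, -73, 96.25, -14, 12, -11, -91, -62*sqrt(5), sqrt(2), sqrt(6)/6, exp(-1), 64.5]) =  [-62*sqrt(5), -91, -73, -5*sqrt(13), -14, -11, exp(-1), sqrt(6)/6, sqrt(2), pi, sqrt(15), sqrt(17), sqrt(19), 12, 64.5, 65, 96.25]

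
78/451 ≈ 0.173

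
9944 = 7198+2746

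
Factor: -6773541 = -1 * 3^1 * 977^1 * 2311^1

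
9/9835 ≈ 0.000915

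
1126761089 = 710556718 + 416204371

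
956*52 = 49712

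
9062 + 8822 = 17884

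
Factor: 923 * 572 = 2^2 * 11^1 * 13^2 * 71^1 = 527956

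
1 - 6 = -5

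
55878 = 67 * 834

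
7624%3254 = 1116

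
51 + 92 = 143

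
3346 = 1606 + 1740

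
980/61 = 16 + 4/61 ≈ 16.07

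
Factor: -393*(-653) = 3^1*131^1*653^1 = 256629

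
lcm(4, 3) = 12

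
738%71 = 28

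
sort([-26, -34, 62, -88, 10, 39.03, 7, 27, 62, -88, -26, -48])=[-88, -88, -48, -34, -26, -26, 7, 10, 27, 39.03, 62, 62]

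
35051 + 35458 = 70509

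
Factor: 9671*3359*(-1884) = -1*2^2*3^1*19^1*157^1*509^1*3359^1 = -61201530876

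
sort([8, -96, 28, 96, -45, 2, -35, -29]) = [-96, -45, -35, -29, 2, 8, 28, 96]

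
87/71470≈0.00122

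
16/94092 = 4/23523 ≈ 0.000170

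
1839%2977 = 1839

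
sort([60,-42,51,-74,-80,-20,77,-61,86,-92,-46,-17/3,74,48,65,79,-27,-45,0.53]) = [-92,-80,-74,-61,-46,-45,-42,-27,-20,-17/3,0.53,48,51,60,65,74,77,79,86]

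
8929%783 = 316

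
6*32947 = 197682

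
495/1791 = 55/199 ≈ 0.276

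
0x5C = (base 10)92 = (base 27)3B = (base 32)2S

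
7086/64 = 3543/32 ≈ 110.72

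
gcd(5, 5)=5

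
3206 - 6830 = -3624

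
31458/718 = 43 + 292/359≈43.81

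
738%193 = 159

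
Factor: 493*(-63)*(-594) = 2^1*3^5*7^1*11^1*17^1*29^1 = 18449046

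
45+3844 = 3889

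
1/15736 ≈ 0.0000635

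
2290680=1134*2020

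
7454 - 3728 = 3726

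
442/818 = 221/409 ≈ 0.540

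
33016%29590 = 3426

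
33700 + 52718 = 86418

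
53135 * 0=0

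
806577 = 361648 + 444929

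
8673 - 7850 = 823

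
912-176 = 736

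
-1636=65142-66778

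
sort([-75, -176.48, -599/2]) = [-599/2, -176.48, -75]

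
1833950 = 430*4265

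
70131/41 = 1710+21/41 ≈ 1710.51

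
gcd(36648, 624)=24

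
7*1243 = 8701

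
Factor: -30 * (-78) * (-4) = -1 * 2^4 * 3^2 * 5^1 * 13^1 = -9360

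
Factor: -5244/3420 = -1 * 3^(-1) * 5^(-1) * 23^1 = -23/15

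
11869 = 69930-58061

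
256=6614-6358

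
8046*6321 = 50858766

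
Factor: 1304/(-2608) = -1*2^(-1) = -1/2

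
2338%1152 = 34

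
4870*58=282460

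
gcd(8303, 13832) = 19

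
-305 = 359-664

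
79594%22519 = 12037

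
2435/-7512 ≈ -0.324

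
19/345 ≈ 0.0551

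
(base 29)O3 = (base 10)699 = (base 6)3123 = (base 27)PO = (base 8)1273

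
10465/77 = 135 + 10/11 ≈ 135.91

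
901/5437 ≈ 0.166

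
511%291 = 220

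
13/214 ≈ 0.0607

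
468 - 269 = 199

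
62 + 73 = 135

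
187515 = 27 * 6945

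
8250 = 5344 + 2906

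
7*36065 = 252455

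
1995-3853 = -1858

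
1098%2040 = 1098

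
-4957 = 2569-7526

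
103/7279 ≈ 0.0142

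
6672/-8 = -834 = -834.00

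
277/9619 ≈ 0.0288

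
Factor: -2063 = -1 * 2063^1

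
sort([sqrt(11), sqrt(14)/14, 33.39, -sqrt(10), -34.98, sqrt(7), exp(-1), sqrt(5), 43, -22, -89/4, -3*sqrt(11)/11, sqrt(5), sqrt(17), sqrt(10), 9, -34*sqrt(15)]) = [-34*sqrt(15), -34.98, -89/4, -22, -sqrt(10), -3*sqrt(11)/11, sqrt(14)/14, exp(-1), sqrt(5), sqrt(5), sqrt(7), sqrt(10), sqrt(11), sqrt(17), 9, 33.39, 43]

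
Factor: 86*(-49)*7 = -1*2^1*7^3*43^1 = -29498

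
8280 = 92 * 90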